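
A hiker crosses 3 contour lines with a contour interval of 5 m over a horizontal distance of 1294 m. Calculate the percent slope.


elevation change = 3 * 5 = 15 m
slope = 15 / 1294 * 100 = 1.2%

1.2%


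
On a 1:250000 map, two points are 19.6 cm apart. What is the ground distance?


ground = 19.6 cm * 250000 / 100 = 49000.0 m = 49.0 km

49.0 km


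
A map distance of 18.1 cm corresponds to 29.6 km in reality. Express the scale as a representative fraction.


ground = 29.6 km = 2960000 cm; RF denominator = ground / map = 2960000 / 18.1 ≈ 163536; RF = 1:163536

1:163536


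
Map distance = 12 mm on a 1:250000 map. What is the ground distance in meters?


ground = 12 mm * 250000 / 1000 = 3000.0 m

3000.0 m


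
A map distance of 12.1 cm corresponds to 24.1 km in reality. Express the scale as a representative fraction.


ground = 24.1 km = 2410000 cm; RF denominator = ground / map = 2410000 / 12.1 ≈ 199174; RF = 1:199174

1:199174


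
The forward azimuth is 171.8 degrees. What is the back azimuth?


back azimuth = (171.8 + 180) mod 360 = 351.8 degrees

351.8 degrees


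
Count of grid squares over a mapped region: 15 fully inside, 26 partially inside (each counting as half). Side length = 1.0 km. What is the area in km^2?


effective squares = 15 + 26 * 0.5 = 28.0
area = 28.0 * 1.0 = 28.0 km^2

28.0 km^2


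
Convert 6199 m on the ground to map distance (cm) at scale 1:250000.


map_cm = 6199 * 100 / 250000 = 2.4796 cm ≈ 2.48 cm

2.48 cm


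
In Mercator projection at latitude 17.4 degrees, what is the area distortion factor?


area_distortion = 1/cos^2(17.4) = 1.098

1.098


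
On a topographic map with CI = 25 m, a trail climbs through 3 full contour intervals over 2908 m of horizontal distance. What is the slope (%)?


elevation change = 3 * 25 = 75 m
slope = 75 / 2908 * 100 = 2.6%

2.6%


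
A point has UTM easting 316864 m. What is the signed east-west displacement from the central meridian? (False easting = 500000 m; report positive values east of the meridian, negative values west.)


displacement = 316864 - 500000 = -183136 m

-183136 m


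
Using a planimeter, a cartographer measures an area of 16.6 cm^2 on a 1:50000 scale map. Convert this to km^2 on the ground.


ground_area = 16.6 * (50000/100)^2 = 4150000.0 m^2 = 4.15 km^2

4.15 km^2


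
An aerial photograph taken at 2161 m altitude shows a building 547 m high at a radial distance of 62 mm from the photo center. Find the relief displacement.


d = h * r / H = 547 * 62 / 2161 = 15.69 mm

15.69 mm


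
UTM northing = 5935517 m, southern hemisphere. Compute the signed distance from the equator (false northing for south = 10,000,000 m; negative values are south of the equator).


For southern: actual = 5935517 - 10000000 = -4064483 m

-4064483 m


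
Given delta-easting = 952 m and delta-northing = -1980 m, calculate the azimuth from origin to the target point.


az = atan2(952, -1980) = 154.3 deg
adjusted to 0-360: 154.3 degrees

154.3 degrees


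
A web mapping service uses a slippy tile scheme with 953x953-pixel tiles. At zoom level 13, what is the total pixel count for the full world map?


tiles per axis = 2^13 = 8192
total tiles = 8192^2 = 67108864
pixels per axis = 8192 * 953 = 7806976
total pixels = 7806976^2 = 60948874264576

60948874264576 pixels


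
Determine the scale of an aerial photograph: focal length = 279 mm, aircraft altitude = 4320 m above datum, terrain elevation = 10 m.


scale = f / (H - h) = 279 mm / 4310 m = 279 / 4310000 = 1:15448

1:15448


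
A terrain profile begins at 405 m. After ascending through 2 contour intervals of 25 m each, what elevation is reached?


elevation = 405 + 2 * 25 = 455 m

455 m


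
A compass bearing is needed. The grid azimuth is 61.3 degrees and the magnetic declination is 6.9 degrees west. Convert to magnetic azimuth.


magnetic azimuth = grid azimuth - declination (east +ve)
mag_az = 61.3 - -6.9 = 68.2 degrees

68.2 degrees


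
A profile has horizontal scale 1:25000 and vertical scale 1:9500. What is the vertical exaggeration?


VE = horizontal_scale / vertical_scale = 25000 / 9500 ≈ 2.6

2.6x


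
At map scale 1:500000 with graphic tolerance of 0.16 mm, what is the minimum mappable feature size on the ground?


ground = 0.16 mm * 500000 / 1000 = 80.0 m

80.0 m


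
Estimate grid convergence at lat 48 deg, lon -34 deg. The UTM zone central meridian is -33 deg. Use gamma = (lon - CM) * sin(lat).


gamma = (-34 - -33) * sin(48) = -1 * 0.743145 = -0.743 degrees

-0.743 degrees


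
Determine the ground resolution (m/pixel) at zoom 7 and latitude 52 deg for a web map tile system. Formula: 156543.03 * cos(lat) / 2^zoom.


res = 156543.03 * cos(52) / 2^7 = 156543.03 * 0.61566148 / 128 = 752.95 m/pixel

752.95 m/pixel


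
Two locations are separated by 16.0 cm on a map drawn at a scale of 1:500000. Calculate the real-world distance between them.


ground = 16.0 cm * 500000 / 100 = 80000.0 m = 80.0 km

80.0 km


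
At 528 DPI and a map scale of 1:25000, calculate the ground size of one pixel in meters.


pixel_cm = 2.54 / 528 ≈ 0.004811 cm
ground = pixel_cm * 25000 / 100 = 2.54 * 25000 / (528 * 100) = 63500 / 52800 ≈ 1.2 m

1.2 m


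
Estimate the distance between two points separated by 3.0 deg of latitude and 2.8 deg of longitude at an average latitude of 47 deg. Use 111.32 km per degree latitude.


dlat_km = 3.0 * 111.32 = 333.96
dlon_km = 2.8 * 111.32 * cos(47) ≈ 212.576
dist = sqrt(333.96^2 + 212.576^2) ≈ 395.9 km

395.9 km


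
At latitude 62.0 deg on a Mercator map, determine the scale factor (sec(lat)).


SF = 1 / cos(62.0) = 1 / 0.469472 = 2.13

2.13


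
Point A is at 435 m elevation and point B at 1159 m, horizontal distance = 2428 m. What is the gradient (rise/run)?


gradient = (1159 - 435) / 2428 = 724 / 2428 = 0.2982

0.2982


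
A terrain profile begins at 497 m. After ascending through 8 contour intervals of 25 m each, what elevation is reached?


elevation = 497 + 8 * 25 = 697 m

697 m


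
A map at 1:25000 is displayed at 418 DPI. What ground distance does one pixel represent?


pixel_cm = 2.54 / 418 ≈ 0.006077 cm
ground = pixel_cm * 25000 / 100 = 2.54 * 25000 / (418 * 100) = 63500 / 41800 ≈ 1.52 m

1.52 m


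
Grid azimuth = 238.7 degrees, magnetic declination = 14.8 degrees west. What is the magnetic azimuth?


magnetic azimuth = grid azimuth - declination (east +ve)
mag_az = 238.7 - -14.8 = 253.5 degrees

253.5 degrees


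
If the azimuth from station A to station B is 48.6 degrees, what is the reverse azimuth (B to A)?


back azimuth = (48.6 + 180) mod 360 = 228.6 degrees

228.6 degrees


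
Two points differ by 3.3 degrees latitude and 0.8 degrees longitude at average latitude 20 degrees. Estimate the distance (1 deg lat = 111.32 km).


dlat_km = 3.3 * 111.32 = 367.356
dlon_km = 0.8 * 111.32 * cos(20) ≈ 83.685
dist = sqrt(367.356^2 + 83.685^2) ≈ 376.8 km

376.8 km


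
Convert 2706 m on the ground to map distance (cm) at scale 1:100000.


map_cm = 2706 * 100 / 100000 = 2.706 cm ≈ 2.71 cm

2.71 cm


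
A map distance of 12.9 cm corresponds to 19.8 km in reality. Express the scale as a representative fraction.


ground = 19.8 km = 1980000 cm; RF denominator = ground / map = 1980000 / 12.9 ≈ 153488; RF = 1:153488

1:153488


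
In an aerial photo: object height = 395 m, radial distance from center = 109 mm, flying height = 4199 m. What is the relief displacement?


d = h * r / H = 395 * 109 / 4199 = 10.25 mm

10.25 mm


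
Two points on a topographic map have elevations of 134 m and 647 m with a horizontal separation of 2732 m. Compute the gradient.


gradient = (647 - 134) / 2732 = 513 / 2732 = 0.1878

0.1878


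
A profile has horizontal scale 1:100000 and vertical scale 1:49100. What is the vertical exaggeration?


VE = horizontal_scale / vertical_scale = 100000 / 49100 ≈ 2.0

2.0x


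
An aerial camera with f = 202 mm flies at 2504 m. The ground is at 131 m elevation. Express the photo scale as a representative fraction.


scale = f / (H - h) = 202 mm / 2373 m = 202 / 2373000 = 1:11748

1:11748


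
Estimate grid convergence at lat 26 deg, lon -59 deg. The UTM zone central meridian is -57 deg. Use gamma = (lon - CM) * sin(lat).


gamma = (-59 - -57) * sin(26) = -2 * 0.438371 = -0.877 degrees

-0.877 degrees


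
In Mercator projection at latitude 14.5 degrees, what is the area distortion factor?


area_distortion = 1/cos^2(14.5) = 1.067

1.067


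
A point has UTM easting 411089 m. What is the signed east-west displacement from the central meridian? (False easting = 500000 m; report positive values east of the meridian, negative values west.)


displacement = 411089 - 500000 = -88911 m

-88911 m


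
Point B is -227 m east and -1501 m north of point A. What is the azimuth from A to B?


az = atan2(-227, -1501) = -171.4 deg
adjusted to 0-360: 188.6 degrees

188.6 degrees


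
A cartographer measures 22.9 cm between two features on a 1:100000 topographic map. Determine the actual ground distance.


ground = 22.9 cm * 100000 / 100 = 22900.0 m = 22.9 km

22.9 km


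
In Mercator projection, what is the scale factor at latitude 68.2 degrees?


SF = 1 / cos(68.2) = 1 / 0.371368 = 2.693

2.693


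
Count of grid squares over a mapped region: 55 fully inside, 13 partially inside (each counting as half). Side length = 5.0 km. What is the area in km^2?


effective squares = 55 + 13 * 0.5 = 61.5
area = 61.5 * 25.0 = 1537.5 km^2

1537.5 km^2


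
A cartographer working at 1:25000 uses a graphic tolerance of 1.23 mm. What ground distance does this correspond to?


ground = 1.23 mm * 25000 / 1000 = 30.75 m

30.75 m


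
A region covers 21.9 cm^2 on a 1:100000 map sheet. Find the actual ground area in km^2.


ground_area = 21.9 * (100000/100)^2 = 21900000.0 m^2 = 21.9 km^2

21.9 km^2


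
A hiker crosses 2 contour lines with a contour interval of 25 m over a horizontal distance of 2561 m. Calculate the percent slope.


elevation change = 2 * 25 = 50 m
slope = 50 / 2561 * 100 = 2.0%

2.0%


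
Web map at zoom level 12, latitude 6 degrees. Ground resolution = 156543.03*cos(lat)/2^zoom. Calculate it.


res = 156543.03 * cos(6) / 2^12 = 156543.03 * 0.9945219 / 4096 = 38.01 m/pixel

38.01 m/pixel


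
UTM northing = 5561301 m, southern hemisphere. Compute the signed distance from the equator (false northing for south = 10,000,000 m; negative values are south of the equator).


For southern: actual = 5561301 - 10000000 = -4438699 m

-4438699 m


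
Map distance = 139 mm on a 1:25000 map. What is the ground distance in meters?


ground = 139 mm * 25000 / 1000 = 3475.0 m

3475.0 m


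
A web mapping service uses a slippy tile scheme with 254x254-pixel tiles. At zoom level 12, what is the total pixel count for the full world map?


tiles per axis = 2^12 = 4096
total tiles = 4096^2 = 16777216
pixels per axis = 4096 * 254 = 1040384
total pixels = 1040384^2 = 1082398867456

1082398867456 pixels


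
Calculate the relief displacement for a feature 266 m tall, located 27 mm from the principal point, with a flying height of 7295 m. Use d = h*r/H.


d = h * r / H = 266 * 27 / 7295 = 0.98 mm

0.98 mm


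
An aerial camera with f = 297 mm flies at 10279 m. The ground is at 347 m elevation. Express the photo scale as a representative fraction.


scale = f / (H - h) = 297 mm / 9932 m = 297 / 9932000 = 1:33441

1:33441


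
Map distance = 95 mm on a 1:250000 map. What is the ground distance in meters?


ground = 95 mm * 250000 / 1000 = 23750.0 m

23750.0 m


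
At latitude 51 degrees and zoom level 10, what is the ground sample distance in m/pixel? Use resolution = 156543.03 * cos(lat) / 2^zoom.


res = 156543.03 * cos(51) / 2^10 = 156543.03 * 0.62932039 / 1024 = 96.21 m/pixel

96.21 m/pixel


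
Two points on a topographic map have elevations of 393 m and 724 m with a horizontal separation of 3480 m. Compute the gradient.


gradient = (724 - 393) / 3480 = 331 / 3480 = 0.0951

0.0951


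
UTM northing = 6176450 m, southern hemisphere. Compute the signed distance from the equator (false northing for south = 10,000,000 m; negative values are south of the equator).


For southern: actual = 6176450 - 10000000 = -3823550 m

-3823550 m


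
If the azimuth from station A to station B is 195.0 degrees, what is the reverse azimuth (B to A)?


back azimuth = (195.0 + 180) mod 360 = 15.0 degrees

15.0 degrees


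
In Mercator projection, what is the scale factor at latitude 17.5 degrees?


SF = 1 / cos(17.5) = 1 / 0.953717 = 1.049

1.049


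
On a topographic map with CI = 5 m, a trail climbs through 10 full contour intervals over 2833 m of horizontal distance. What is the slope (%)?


elevation change = 10 * 5 = 50 m
slope = 50 / 2833 * 100 = 1.8%

1.8%


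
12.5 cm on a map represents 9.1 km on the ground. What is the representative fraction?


ground = 9.1 km = 910000 cm; RF denominator = ground / map = 910000 / 12.5 = 72800; RF = 1:72800

1:72800


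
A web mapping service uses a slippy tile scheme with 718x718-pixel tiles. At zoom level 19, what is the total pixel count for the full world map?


tiles per axis = 2^19 = 524288
total tiles = 524288^2 = 274877906944
pixels per axis = 524288 * 718 = 376438784
total pixels = 376438784^2 = 141706158099398656

141706158099398656 pixels


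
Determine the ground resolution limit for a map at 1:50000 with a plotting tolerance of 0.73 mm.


ground = 0.73 mm * 50000 / 1000 = 36.5 m

36.5 m


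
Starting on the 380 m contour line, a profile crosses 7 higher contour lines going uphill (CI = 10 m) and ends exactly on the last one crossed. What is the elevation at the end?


elevation = 380 + 7 * 10 = 450 m

450 m


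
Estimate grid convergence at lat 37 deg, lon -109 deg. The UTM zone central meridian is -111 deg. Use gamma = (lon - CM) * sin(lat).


gamma = (-109 - -111) * sin(37) = 2 * 0.601815 = 1.204 degrees

1.204 degrees


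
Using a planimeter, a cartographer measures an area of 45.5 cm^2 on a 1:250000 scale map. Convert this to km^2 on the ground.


ground_area = 45.5 * (250000/100)^2 = 284375000.0 m^2 = 284.375 km^2

284.375 km^2


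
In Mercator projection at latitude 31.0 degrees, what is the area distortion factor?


area_distortion = 1/cos^2(31.0) = 1.361

1.361


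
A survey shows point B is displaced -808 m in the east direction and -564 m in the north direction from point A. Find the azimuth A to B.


az = atan2(-808, -564) = -124.9 deg
adjusted to 0-360: 235.1 degrees

235.1 degrees


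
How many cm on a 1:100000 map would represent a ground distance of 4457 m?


map_cm = 4457 * 100 / 100000 = 4.457 cm ≈ 4.46 cm

4.46 cm


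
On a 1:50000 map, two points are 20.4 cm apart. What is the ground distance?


ground = 20.4 cm * 50000 / 100 = 10200.0 m = 10.2 km

10.2 km


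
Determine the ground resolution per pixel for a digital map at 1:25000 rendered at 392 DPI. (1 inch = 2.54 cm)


pixel_cm = 2.54 / 392 ≈ 0.00648 cm
ground = pixel_cm * 25000 / 100 = 2.54 * 25000 / (392 * 100) = 63500 / 39200 ≈ 1.62 m

1.62 m


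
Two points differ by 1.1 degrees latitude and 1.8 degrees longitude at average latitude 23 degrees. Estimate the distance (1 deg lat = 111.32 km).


dlat_km = 1.1 * 111.32 = 122.452
dlon_km = 1.8 * 111.32 * cos(23) ≈ 184.447
dist = sqrt(122.452^2 + 184.447^2) ≈ 221.4 km

221.4 km


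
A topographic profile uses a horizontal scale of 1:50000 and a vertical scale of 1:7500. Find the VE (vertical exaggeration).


VE = horizontal_scale / vertical_scale = 50000 / 7500 ≈ 6.7

6.7x


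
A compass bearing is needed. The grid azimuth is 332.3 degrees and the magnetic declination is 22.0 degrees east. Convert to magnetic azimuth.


magnetic azimuth = grid azimuth - declination (east +ve)
mag_az = 332.3 - 22.0 = 310.3 degrees

310.3 degrees


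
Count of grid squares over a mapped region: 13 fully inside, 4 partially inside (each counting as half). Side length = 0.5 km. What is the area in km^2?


effective squares = 13 + 4 * 0.5 = 15.0
area = 15.0 * 0.25 = 3.75 km^2

3.75 km^2


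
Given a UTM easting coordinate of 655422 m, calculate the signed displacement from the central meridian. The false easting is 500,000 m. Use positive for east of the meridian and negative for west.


displacement = 655422 - 500000 = 155422 m

155422 m


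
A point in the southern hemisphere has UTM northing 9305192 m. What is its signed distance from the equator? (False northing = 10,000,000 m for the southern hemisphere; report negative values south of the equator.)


For southern: actual = 9305192 - 10000000 = -694808 m

-694808 m


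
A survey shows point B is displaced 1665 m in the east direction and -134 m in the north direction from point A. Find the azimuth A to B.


az = atan2(1665, -134) = 94.6 deg
adjusted to 0-360: 94.6 degrees

94.6 degrees


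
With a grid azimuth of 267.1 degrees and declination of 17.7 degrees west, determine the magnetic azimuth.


magnetic azimuth = grid azimuth - declination (east +ve)
mag_az = 267.1 - -17.7 = 284.8 degrees

284.8 degrees


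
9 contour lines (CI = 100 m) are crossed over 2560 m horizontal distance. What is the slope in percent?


elevation change = 9 * 100 = 900 m
slope = 900 / 2560 * 100 = 35.2%

35.2%


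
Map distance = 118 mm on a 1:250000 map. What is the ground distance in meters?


ground = 118 mm * 250000 / 1000 = 29500.0 m

29500.0 m


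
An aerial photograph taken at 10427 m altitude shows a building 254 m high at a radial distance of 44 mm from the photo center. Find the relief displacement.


d = h * r / H = 254 * 44 / 10427 = 1.07 mm

1.07 mm


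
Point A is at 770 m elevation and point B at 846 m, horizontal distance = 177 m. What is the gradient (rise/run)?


gradient = (846 - 770) / 177 = 76 / 177 = 0.4294

0.4294


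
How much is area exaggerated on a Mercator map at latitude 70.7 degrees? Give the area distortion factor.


area_distortion = 1/cos^2(70.7) = 9.154

9.154


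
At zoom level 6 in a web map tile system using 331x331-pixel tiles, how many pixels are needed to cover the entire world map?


tiles per axis = 2^6 = 64
total tiles = 64^2 = 4096
pixels per axis = 64 * 331 = 21184
total pixels = 21184^2 = 448761856

448761856 pixels


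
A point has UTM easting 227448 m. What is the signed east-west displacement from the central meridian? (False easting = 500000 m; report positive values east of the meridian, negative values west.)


displacement = 227448 - 500000 = -272552 m

-272552 m


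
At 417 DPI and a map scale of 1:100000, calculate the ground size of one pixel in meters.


pixel_cm = 2.54 / 417 ≈ 0.006091 cm
ground = pixel_cm * 100000 / 100 = 2.54 * 100000 / (417 * 100) = 254000 / 41700 ≈ 6.09 m

6.09 m


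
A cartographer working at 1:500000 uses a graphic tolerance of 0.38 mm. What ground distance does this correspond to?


ground = 0.38 mm * 500000 / 1000 = 190.0 m

190.0 m


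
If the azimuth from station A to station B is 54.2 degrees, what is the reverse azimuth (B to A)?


back azimuth = (54.2 + 180) mod 360 = 234.2 degrees

234.2 degrees


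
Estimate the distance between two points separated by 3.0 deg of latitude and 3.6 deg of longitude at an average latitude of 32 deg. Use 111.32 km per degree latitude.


dlat_km = 3.0 * 111.32 = 333.96
dlon_km = 3.6 * 111.32 * cos(32) ≈ 339.857
dist = sqrt(333.96^2 + 339.857^2) ≈ 476.5 km

476.5 km


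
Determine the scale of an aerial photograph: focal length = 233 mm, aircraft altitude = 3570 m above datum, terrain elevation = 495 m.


scale = f / (H - h) = 233 mm / 3075 m = 233 / 3075000 = 1:13197

1:13197


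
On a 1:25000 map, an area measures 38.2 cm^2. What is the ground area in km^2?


ground_area = 38.2 * (25000/100)^2 = 2387500.0 m^2 = 2.3875 km^2 ≈ 2.388 km^2

2.388 km^2


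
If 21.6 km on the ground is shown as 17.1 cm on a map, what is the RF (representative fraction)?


ground = 21.6 km = 2160000 cm; RF denominator = ground / map = 2160000 / 17.1 ≈ 126316; RF = 1:126316

1:126316


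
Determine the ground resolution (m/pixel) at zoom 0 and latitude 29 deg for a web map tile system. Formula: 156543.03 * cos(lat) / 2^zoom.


res = 156543.03 * cos(29) / 2^0 = 156543.03 * 0.87461971 / 1 = 136915.62 m/pixel

136915.62 m/pixel


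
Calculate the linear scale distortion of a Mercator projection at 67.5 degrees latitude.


SF = 1 / cos(67.5) = 1 / 0.382683 = 2.613

2.613


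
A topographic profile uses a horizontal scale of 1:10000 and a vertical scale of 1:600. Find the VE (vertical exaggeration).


VE = horizontal_scale / vertical_scale = 10000 / 600 ≈ 16.7

16.7x


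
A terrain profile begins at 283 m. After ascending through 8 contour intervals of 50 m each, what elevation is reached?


elevation = 283 + 8 * 50 = 683 m

683 m


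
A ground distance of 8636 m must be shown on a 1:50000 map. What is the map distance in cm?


map_cm = 8636 * 100 / 50000 = 17.272 cm ≈ 17.27 cm

17.27 cm


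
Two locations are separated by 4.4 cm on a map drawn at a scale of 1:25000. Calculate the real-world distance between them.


ground = 4.4 cm * 25000 / 100 = 1100.0 m = 1.1 km

1.1 km


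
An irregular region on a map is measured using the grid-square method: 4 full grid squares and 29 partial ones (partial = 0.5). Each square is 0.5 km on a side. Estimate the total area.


effective squares = 4 + 29 * 0.5 = 18.5
area = 18.5 * 0.25 = 4.625 km^2

4.625 km^2


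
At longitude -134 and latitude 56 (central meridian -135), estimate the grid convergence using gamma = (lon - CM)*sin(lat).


gamma = (-134 - -135) * sin(56) = 1 * 0.829038 = 0.829 degrees

0.829 degrees


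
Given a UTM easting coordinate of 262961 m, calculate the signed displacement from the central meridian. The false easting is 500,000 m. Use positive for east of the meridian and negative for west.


displacement = 262961 - 500000 = -237039 m

-237039 m


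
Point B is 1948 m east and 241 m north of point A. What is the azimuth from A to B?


az = atan2(1948, 241) = 82.9 deg
adjusted to 0-360: 82.9 degrees

82.9 degrees


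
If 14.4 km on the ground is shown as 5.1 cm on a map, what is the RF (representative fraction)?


ground = 14.4 km = 1440000 cm; RF denominator = ground / map = 1440000 / 5.1 ≈ 282353; RF = 1:282353

1:282353


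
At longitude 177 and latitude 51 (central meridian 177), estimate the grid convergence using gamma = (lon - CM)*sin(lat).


gamma = (177 - 177) * sin(51) = 0 * 0.777146 = 0.0 degrees

0.0 degrees


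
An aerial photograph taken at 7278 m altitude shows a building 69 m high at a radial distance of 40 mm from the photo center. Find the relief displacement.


d = h * r / H = 69 * 40 / 7278 = 0.38 mm

0.38 mm


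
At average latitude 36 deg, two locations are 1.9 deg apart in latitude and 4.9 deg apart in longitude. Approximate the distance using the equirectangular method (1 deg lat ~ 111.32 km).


dlat_km = 1.9 * 111.32 = 211.508
dlon_km = 4.9 * 111.32 * cos(36) ≈ 441.293
dist = sqrt(211.508^2 + 441.293^2) ≈ 489.4 km

489.4 km


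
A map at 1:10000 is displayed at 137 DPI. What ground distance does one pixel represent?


pixel_cm = 2.54 / 137 ≈ 0.01854 cm
ground = pixel_cm * 10000 / 100 = 2.54 * 10000 / (137 * 100) = 25400 / 13700 ≈ 1.85 m

1.85 m


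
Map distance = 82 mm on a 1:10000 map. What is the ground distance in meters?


ground = 82 mm * 10000 / 1000 = 820.0 m

820.0 m


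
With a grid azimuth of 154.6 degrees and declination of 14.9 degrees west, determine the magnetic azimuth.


magnetic azimuth = grid azimuth - declination (east +ve)
mag_az = 154.6 - -14.9 = 169.5 degrees

169.5 degrees


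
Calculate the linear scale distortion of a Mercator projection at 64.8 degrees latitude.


SF = 1 / cos(64.8) = 1 / 0.425779 = 2.349

2.349


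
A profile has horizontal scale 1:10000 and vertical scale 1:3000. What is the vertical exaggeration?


VE = horizontal_scale / vertical_scale = 10000 / 3000 ≈ 3.3

3.3x


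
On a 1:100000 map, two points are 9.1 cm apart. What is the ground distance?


ground = 9.1 cm * 100000 / 100 = 9100.0 m = 9.1 km

9.1 km


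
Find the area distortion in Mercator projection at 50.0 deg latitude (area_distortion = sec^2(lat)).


area_distortion = 1/cos^2(50.0) = 2.42

2.42


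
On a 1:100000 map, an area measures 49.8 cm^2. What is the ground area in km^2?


ground_area = 49.8 * (100000/100)^2 = 49800000.0 m^2 = 49.8 km^2

49.8 km^2


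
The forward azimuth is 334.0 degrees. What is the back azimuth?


back azimuth = (334.0 + 180) mod 360 = 154.0 degrees

154.0 degrees


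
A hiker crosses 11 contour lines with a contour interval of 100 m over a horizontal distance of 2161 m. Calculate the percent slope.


elevation change = 11 * 100 = 1100 m
slope = 1100 / 2161 * 100 = 50.9%

50.9%


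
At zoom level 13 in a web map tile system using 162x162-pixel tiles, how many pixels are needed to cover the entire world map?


tiles per axis = 2^13 = 8192
total tiles = 8192^2 = 67108864
pixels per axis = 8192 * 162 = 1327104
total pixels = 1327104^2 = 1761205026816

1761205026816 pixels


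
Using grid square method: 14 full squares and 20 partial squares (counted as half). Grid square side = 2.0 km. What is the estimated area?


effective squares = 14 + 20 * 0.5 = 24.0
area = 24.0 * 4.0 = 96.0 km^2

96.0 km^2


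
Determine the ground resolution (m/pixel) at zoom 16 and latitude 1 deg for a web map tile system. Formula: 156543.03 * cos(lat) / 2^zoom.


res = 156543.03 * cos(1) / 2^16 = 156543.03 * 0.9998477 / 65536 = 2.39 m/pixel

2.39 m/pixel


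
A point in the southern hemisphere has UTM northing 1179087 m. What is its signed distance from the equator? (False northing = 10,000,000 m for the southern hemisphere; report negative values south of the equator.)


For southern: actual = 1179087 - 10000000 = -8820913 m

-8820913 m


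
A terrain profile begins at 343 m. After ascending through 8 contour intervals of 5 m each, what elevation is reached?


elevation = 343 + 8 * 5 = 383 m

383 m


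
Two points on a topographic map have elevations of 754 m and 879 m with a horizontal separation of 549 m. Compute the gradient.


gradient = (879 - 754) / 549 = 125 / 549 = 0.2277

0.2277


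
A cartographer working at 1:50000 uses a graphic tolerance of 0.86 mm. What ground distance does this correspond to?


ground = 0.86 mm * 50000 / 1000 = 43.0 m

43.0 m


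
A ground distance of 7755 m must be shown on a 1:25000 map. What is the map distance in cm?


map_cm = 7755 * 100 / 25000 = 31.02 cm

31.02 cm


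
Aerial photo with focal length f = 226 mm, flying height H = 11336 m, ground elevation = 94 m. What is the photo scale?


scale = f / (H - h) = 226 mm / 11242 m = 226 / 11242000 = 1:49743

1:49743


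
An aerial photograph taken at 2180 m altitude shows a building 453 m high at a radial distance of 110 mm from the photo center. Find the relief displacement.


d = h * r / H = 453 * 110 / 2180 = 22.86 mm

22.86 mm


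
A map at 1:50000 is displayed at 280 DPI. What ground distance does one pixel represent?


pixel_cm = 2.54 / 280 ≈ 0.009071 cm
ground = pixel_cm * 50000 / 100 = 2.54 * 50000 / (280 * 100) = 127000 / 28000 ≈ 4.54 m

4.54 m


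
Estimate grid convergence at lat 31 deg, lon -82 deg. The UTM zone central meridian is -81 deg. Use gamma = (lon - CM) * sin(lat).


gamma = (-82 - -81) * sin(31) = -1 * 0.515038 = -0.515 degrees

-0.515 degrees


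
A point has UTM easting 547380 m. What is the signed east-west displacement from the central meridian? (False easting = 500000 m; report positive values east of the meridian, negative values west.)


displacement = 547380 - 500000 = 47380 m

47380 m


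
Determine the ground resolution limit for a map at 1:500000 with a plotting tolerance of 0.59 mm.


ground = 0.59 mm * 500000 / 1000 = 295.0 m

295.0 m


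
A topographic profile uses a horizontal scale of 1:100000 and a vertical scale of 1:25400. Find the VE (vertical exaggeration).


VE = horizontal_scale / vertical_scale = 100000 / 25400 ≈ 3.9

3.9x


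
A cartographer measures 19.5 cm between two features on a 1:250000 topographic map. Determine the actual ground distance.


ground = 19.5 cm * 250000 / 100 = 48750.0 m = 48.75 km

48.75 km


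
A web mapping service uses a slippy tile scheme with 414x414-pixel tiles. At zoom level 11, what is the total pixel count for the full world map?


tiles per axis = 2^11 = 2048
total tiles = 2048^2 = 4194304
pixels per axis = 2048 * 414 = 847872
total pixels = 847872^2 = 718886928384

718886928384 pixels


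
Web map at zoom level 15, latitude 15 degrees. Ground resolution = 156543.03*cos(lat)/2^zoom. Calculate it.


res = 156543.03 * cos(15) / 2^15 = 156543.03 * 0.96592583 / 32768 = 4.61 m/pixel

4.61 m/pixel


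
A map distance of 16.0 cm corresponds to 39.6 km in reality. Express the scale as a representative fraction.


ground = 39.6 km = 3960000 cm; RF denominator = ground / map = 3960000 / 16.0 = 247500; RF = 1:247500

1:247500


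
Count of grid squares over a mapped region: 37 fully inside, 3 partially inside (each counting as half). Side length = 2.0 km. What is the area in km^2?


effective squares = 37 + 3 * 0.5 = 38.5
area = 38.5 * 4.0 = 154.0 km^2

154.0 km^2


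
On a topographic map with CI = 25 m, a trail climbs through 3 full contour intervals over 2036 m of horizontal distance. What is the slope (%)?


elevation change = 3 * 25 = 75 m
slope = 75 / 2036 * 100 = 3.7%

3.7%


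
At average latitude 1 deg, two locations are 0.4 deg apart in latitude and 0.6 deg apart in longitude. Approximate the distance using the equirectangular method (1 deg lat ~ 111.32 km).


dlat_km = 0.4 * 111.32 = 44.528
dlon_km = 0.6 * 111.32 * cos(1) ≈ 66.782
dist = sqrt(44.528^2 + 66.782^2) ≈ 80.3 km

80.3 km


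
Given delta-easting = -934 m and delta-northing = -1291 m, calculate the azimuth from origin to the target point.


az = atan2(-934, -1291) = -144.1 deg
adjusted to 0-360: 215.9 degrees

215.9 degrees


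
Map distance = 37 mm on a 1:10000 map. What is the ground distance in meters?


ground = 37 mm * 10000 / 1000 = 370.0 m

370.0 m


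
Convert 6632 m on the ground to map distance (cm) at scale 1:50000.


map_cm = 6632 * 100 / 50000 = 13.264 cm ≈ 13.26 cm

13.26 cm


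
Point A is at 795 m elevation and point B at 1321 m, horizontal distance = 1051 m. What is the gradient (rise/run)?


gradient = (1321 - 795) / 1051 = 526 / 1051 = 0.5005

0.5005


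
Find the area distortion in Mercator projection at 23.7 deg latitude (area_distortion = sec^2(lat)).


area_distortion = 1/cos^2(23.7) = 1.193

1.193


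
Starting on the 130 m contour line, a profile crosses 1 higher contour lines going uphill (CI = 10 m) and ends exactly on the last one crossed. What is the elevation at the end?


elevation = 130 + 1 * 10 = 140 m

140 m


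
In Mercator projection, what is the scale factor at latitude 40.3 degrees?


SF = 1 / cos(40.3) = 1 / 0.762668 = 1.311

1.311


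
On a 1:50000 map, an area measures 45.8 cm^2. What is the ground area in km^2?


ground_area = 45.8 * (50000/100)^2 = 11450000.0 m^2 = 11.45 km^2

11.45 km^2


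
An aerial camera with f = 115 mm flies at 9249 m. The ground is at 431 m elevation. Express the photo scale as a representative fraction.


scale = f / (H - h) = 115 mm / 8818 m = 115 / 8818000 = 1:76678

1:76678


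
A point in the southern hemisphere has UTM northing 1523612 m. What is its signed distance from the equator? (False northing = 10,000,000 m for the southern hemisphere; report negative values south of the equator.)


For southern: actual = 1523612 - 10000000 = -8476388 m

-8476388 m


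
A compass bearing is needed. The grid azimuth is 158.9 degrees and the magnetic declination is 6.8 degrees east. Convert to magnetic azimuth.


magnetic azimuth = grid azimuth - declination (east +ve)
mag_az = 158.9 - 6.8 = 152.1 degrees

152.1 degrees


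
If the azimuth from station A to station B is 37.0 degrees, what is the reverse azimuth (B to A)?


back azimuth = (37.0 + 180) mod 360 = 217.0 degrees

217.0 degrees


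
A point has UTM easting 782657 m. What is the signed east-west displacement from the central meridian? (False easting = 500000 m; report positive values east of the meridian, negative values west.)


displacement = 782657 - 500000 = 282657 m

282657 m


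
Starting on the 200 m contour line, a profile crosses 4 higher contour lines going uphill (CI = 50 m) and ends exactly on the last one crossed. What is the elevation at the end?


elevation = 200 + 4 * 50 = 400 m

400 m


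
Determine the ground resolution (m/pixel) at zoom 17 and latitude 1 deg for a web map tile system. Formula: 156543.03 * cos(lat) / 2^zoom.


res = 156543.03 * cos(1) / 2^17 = 156543.03 * 0.9998477 / 131072 = 1.19 m/pixel

1.19 m/pixel


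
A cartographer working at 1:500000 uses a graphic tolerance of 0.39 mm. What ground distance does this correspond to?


ground = 0.39 mm * 500000 / 1000 = 195.0 m

195.0 m


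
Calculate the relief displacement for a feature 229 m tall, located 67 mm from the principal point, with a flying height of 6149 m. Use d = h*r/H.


d = h * r / H = 229 * 67 / 6149 = 2.5 mm

2.5 mm


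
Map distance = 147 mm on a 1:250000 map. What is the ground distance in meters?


ground = 147 mm * 250000 / 1000 = 36750.0 m

36750.0 m


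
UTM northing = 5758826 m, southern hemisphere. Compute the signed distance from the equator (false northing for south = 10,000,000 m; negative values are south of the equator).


For southern: actual = 5758826 - 10000000 = -4241174 m

-4241174 m


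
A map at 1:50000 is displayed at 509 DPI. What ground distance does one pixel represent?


pixel_cm = 2.54 / 509 ≈ 0.00499 cm
ground = pixel_cm * 50000 / 100 = 2.54 * 50000 / (509 * 100) = 127000 / 50900 ≈ 2.5 m

2.5 m


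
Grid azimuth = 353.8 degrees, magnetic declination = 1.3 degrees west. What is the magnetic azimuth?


magnetic azimuth = grid azimuth - declination (east +ve)
mag_az = 353.8 - -1.3 = 355.1 degrees

355.1 degrees


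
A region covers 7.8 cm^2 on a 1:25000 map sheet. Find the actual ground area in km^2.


ground_area = 7.8 * (25000/100)^2 = 487500.0 m^2 = 0.4875 km^2 ≈ 0.488 km^2

0.488 km^2


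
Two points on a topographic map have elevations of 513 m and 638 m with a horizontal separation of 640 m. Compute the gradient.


gradient = (638 - 513) / 640 = 125 / 640 = 0.1953

0.1953


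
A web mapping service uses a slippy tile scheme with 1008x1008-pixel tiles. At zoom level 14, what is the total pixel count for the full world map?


tiles per axis = 2^14 = 16384
total tiles = 16384^2 = 268435456
pixels per axis = 16384 * 1008 = 16515072
total pixels = 16515072^2 = 272747603165184

272747603165184 pixels


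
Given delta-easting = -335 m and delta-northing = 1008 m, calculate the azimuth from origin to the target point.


az = atan2(-335, 1008) = -18.4 deg
adjusted to 0-360: 341.6 degrees

341.6 degrees


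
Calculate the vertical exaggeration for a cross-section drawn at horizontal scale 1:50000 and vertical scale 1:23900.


VE = horizontal_scale / vertical_scale = 50000 / 23900 ≈ 2.1

2.1x


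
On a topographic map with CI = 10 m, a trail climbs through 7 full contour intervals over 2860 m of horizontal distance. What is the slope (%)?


elevation change = 7 * 10 = 70 m
slope = 70 / 2860 * 100 = 2.4%

2.4%


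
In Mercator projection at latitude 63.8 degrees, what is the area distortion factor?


area_distortion = 1/cos^2(63.8) = 5.13

5.13


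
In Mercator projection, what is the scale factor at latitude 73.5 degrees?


SF = 1 / cos(73.5) = 1 / 0.284015 = 3.521

3.521


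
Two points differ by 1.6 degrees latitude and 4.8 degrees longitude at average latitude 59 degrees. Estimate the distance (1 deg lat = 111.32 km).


dlat_km = 1.6 * 111.32 = 178.112
dlon_km = 4.8 * 111.32 * cos(59) ≈ 275.203
dist = sqrt(178.112^2 + 275.203^2) ≈ 327.8 km

327.8 km


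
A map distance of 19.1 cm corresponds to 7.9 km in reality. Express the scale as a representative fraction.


ground = 7.9 km = 790000 cm; RF denominator = ground / map = 790000 / 19.1 ≈ 41361; RF = 1:41361

1:41361


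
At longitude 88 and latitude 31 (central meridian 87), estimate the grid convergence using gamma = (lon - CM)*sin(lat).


gamma = (88 - 87) * sin(31) = 1 * 0.515038 = 0.515 degrees

0.515 degrees


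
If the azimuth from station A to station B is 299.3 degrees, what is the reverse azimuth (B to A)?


back azimuth = (299.3 + 180) mod 360 = 119.3 degrees

119.3 degrees


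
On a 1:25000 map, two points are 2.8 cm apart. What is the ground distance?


ground = 2.8 cm * 25000 / 100 = 700.0 m

700.0 m


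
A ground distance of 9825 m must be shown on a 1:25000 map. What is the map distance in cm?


map_cm = 9825 * 100 / 25000 = 39.3 cm

39.3 cm


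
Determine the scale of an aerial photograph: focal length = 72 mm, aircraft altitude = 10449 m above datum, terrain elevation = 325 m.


scale = f / (H - h) = 72 mm / 10124 m = 72 / 10124000 = 1:140611

1:140611


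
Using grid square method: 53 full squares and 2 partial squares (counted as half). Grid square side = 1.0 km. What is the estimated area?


effective squares = 53 + 2 * 0.5 = 54.0
area = 54.0 * 1.0 = 54.0 km^2

54.0 km^2


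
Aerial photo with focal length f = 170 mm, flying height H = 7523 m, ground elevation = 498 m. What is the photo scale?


scale = f / (H - h) = 170 mm / 7025 m = 170 / 7025000 = 1:41324

1:41324


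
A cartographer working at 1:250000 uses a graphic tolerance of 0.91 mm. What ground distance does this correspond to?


ground = 0.91 mm * 250000 / 1000 = 227.5 m

227.5 m


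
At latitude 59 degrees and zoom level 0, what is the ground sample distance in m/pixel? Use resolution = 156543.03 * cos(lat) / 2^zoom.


res = 156543.03 * cos(59) / 2^0 = 156543.03 * 0.51503807 / 1 = 80625.62 m/pixel

80625.62 m/pixel


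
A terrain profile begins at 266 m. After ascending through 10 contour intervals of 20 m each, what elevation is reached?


elevation = 266 + 10 * 20 = 466 m

466 m


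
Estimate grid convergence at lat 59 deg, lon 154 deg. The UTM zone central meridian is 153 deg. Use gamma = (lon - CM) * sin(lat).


gamma = (154 - 153) * sin(59) = 1 * 0.857167 = 0.857 degrees

0.857 degrees


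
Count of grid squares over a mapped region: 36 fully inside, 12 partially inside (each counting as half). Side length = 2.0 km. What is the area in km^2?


effective squares = 36 + 12 * 0.5 = 42.0
area = 42.0 * 4.0 = 168.0 km^2

168.0 km^2


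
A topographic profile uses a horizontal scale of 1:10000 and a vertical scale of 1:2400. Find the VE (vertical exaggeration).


VE = horizontal_scale / vertical_scale = 10000 / 2400 ≈ 4.2

4.2x


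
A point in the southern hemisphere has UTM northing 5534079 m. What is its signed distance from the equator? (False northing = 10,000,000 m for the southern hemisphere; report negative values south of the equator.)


For southern: actual = 5534079 - 10000000 = -4465921 m

-4465921 m
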